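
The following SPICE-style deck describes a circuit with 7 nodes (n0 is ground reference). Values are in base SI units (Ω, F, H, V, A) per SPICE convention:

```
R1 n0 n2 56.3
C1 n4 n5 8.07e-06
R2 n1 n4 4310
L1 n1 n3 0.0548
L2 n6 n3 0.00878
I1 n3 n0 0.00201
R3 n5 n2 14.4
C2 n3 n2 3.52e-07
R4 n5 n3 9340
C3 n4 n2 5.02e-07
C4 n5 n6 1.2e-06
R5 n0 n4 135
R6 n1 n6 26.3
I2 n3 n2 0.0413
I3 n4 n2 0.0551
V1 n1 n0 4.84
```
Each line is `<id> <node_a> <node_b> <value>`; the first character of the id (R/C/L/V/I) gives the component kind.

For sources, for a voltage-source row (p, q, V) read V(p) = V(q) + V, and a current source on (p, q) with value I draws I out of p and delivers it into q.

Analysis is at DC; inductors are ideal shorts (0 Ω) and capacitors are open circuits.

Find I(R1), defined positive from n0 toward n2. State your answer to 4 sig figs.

MNA unknowns: 6 node voltages V₁..V_6 plus 3 source currents (L1, L2, V1)
R1: Y=0.01776 on G[0,2]
C1: Y=0.000 on G[4,5]
R2: Y=0.0002320 on G[1,4]
L1: row V1−V3=0, i_L1 at 1,3
L2: row V6−V3=0, i_L2 at 6,3
I1: z[3]−=0.00201, z[0]+=0.00201
R3: Y=0.06944 on G[5,2]
C2: Y=0.000 on G[3,2]
R4: Y=0.0001071 on G[5,3]
C3: Y=0.000 on G[4,2]
C4: Y=0.000 on G[5,6]
R5: Y=0.007407 on G[0,4]
R6: Y=0.03802 on G[1,6]
I2: z[3]−=0.0413, z[2]+=0.0413
I3: z[4]−=0.0551, z[2]+=0.0551
V1: row V1−V0=4.84, i_V1 at 1,0
solve → V1=4.840, V2=5.424, V3=4.840, V4=-7.066, V5=5.423, V6=4.840
aux → i_L1=0.04325, i_L2=0.000, i_V1=-0.04601

-0.09634 A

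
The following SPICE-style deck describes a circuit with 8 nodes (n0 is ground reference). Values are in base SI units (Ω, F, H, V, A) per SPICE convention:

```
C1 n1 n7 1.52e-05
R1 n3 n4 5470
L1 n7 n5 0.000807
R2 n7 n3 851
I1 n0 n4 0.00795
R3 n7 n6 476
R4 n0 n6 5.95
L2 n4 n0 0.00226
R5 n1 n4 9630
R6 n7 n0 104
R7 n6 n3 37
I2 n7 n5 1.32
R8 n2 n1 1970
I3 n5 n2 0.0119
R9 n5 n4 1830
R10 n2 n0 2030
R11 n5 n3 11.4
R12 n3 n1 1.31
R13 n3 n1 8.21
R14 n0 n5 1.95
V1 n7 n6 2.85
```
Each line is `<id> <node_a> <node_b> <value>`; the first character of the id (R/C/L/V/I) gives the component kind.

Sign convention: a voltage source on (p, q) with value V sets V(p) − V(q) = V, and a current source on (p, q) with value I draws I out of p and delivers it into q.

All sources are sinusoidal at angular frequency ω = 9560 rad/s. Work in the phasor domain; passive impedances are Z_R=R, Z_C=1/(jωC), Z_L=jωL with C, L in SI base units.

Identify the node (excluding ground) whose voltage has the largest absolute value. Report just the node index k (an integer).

Apply KCL at each of the 7 non-ground nodes and solve the resulting linear system.
Node n1: branches {C1, R5, R8, R12, R13} → V_1 = -0.6037-2.075j
Node n2: branches {R8, I3, R10} → V_2 = 11.59-1.053j
Node n3: branches {R1, R2, R7, R11, R12, R13} → V_3 = -0.5253-1.831j
Node n4: branches {R1, I1, L2, R5, R9} → V_4 = 0.008884+0.1876j
Node n5: branches {L1, I2, I3, R9, R11, R14} → V_5 = 1.648+0.5404j
Node n6: branches {R3, R4, R7, V1} → V_6 = -4.946-1.554j
Node n7: branches {C1, L1, R2, R3, R6, I2, V1} → V_7 = -2.096-1.554j
Source currents: i(V1)=-0.9568-0.2538j

2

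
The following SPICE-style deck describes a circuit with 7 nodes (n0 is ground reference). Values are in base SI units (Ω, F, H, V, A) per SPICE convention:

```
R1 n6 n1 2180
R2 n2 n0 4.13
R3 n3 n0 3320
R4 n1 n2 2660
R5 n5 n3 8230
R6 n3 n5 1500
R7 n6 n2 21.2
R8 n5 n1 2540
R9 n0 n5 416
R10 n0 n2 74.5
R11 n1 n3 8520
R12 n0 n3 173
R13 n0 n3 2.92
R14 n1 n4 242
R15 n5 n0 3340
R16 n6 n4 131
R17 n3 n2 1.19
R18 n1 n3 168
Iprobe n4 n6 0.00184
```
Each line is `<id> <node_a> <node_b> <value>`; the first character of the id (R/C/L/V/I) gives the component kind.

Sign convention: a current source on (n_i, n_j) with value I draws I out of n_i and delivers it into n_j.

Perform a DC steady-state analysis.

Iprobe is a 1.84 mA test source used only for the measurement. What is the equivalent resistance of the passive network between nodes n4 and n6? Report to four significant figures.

Element admittances at DC:
  Y(R1) = 0.0004587 S between n6,n1
  Y(R2) = 0.2421 S between n2,n0
  Y(R3) = 0.0003012 S between n3,n0
  Y(R4) = 0.0003759 S between n1,n2
  Y(R5) = 0.0001215 S between n5,n3
  Y(R6) = 0.0006667 S between n3,n5
  Y(R7) = 0.04717 S between n6,n2
  Y(R8) = 0.0003937 S between n5,n1
  Y(R9) = 0.002404 S between n0,n5
  Y(R10) = 0.01342 S between n0,n2
  Y(R11) = 0.0001174 S between n1,n3
  Y(R12) = 0.005780 S between n0,n3
  Y(R13) = 0.3425 S between n0,n3
  Y(R14) = 0.004132 S between n1,n4
  Y(R15) = 0.0002994 S between n5,n0
  Y(R16) = 0.007634 S between n6,n4
  Y(R17) = 0.8403 S between n3,n2
  Y(R18) = 0.005952 S between n1,n3
  Iprobe: injects 0.00184 A into n6 (from n4)
Assemble and solve the 6×6 MNA system:
  V(n1)=-0.06219  V(n2)=0.0002569  V(n3)=-0.0001393  V(n4)=-0.1723  V(n5)=-0.006330  V(n6)=0.009205

R_eq = 98.62 Ω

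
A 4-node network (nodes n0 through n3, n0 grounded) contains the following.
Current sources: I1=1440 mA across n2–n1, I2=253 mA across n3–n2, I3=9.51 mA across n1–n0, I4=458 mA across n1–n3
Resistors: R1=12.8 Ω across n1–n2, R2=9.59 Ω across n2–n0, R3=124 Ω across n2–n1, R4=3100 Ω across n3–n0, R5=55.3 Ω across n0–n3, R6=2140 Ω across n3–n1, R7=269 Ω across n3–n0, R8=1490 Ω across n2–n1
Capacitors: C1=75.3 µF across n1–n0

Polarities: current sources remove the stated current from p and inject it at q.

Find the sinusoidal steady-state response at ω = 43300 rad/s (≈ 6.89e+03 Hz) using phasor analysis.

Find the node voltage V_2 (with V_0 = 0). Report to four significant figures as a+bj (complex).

-6.209-0.06094j V

MNA unknowns: 3 node voltages V₁..V_3
I1: z[2]−=1.44, z[1]+=1.44
R1: Y=0.07812+0.000j on G[1,2]
R2: Y=0.1043+0.000j on G[2,0]
R3: Y=0.008065+0.000j on G[2,1]
I2: z[3]−=0.253, z[2]+=0.253
C1: Y=0.000+3.260j on G[1,0]
R4: Y=0.0003226+0.000j on G[3,0]
I3: z[1]−=0.00951, z[0]+=0.00951
R5: Y=0.01808+0.000j on G[0,3]
R6: Y=0.0004673+0.000j on G[3,1]
R7: Y=0.003717+0.000j on G[3,0]
R8: Y=0.0006711+0.000j on G[2,1]
I4: z[1]−=0.458, z[3]+=0.458
solve → V1=0.001968-0.1341j, V2=-6.209-0.06094j, V3=9.075-0.002774j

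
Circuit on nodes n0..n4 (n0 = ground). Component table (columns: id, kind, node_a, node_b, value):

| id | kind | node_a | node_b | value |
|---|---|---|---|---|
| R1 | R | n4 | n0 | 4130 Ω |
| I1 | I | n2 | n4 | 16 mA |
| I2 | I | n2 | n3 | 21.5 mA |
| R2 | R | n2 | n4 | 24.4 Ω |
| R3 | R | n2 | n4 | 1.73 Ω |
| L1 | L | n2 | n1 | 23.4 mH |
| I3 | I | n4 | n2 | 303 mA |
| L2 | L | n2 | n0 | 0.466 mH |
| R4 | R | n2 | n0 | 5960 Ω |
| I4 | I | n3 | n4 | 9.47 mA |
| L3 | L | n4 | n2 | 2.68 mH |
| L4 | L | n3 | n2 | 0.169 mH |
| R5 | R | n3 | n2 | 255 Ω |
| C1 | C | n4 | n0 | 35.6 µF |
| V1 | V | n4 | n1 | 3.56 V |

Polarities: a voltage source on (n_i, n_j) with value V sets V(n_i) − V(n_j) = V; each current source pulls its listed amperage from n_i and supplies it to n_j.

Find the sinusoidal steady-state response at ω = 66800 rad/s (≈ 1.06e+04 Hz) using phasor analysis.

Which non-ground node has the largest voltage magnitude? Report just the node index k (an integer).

1

MNA unknowns: 4 node voltages V₁..V_4 plus 1 source current (V1)
R1: Y=0.0002421+0.000j on G[4,0]
I1: z[2]−=0.016, z[4]+=0.016
I2: z[2]−=0.0215, z[3]+=0.0215
R2: Y=0.04098+0.000j on G[2,4]
R3: Y=0.5780+0.000j on G[2,4]
L1: Y=0.000-0.0006397j on G[2,1]
I3: z[4]−=0.303, z[2]+=0.303
L2: Y=0.000-0.03212j on G[2,0]
R4: Y=0.0001678+0.000j on G[2,0]
I4: z[3]−=0.00947, z[4]+=0.00947
L3: Y=0.000-0.005586j on G[4,2]
L4: Y=0.000-0.08858j on G[3,2]
R5: Y=0.003922+0.000j on G[3,2]
C1: Y=0.000+2.378j on G[4,0]
V1: row V4−V1=3.56, i_V1 at 4,1
solve → V1=-3.554+0.0004662j, V2=0.4523+0.03210j, V3=0.4583+0.1676j, V4=0.006108+0.0004662j
aux → i_V1=-2.024e-05+0.002563j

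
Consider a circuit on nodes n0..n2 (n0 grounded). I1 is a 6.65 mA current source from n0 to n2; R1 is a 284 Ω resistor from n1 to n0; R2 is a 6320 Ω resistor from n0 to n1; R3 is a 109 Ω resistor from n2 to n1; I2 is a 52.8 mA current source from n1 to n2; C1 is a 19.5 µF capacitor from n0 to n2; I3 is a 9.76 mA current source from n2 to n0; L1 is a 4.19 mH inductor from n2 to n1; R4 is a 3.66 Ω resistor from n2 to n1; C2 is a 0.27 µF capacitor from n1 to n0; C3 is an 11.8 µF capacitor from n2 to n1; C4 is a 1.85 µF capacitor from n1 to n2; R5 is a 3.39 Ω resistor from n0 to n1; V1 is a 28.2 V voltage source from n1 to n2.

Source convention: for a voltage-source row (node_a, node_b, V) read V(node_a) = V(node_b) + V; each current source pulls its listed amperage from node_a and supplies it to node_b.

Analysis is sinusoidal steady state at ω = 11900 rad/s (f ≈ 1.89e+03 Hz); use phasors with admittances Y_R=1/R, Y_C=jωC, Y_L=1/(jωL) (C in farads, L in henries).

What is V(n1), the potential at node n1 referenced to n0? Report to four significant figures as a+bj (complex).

10.64+13.53j V

Element admittances at ω=11900 rad/s:
  I1: injects 0.00665 A into n2 (from n0)
  Y(R1) = 0.003521+0.000j S between n1,n0
  Y(R2) = 0.0001582+0.000j S between n0,n1
  Y(R3) = 0.009174+0.000j S between n2,n1
  I2: injects 0.0528 A into n2 (from n1)
  Y(C1) = 0.000+0.2321j S between n0,n2
  I3: injects 0.00976 A into n0 (from n2)
  Y(L1) = 0.000-0.02006j S between n2,n1
  Y(R4) = 0.2732+0.000j S between n2,n1
  Y(C2) = 0.000+0.003213j S between n1,n0
  Y(C3) = 0.000+0.1404j S between n2,n1
  Y(C4) = 0.000+0.02201j S between n1,n2
  Y(R5) = 0.2950+0.000j S between n0,n1
  V1: constraint V(n1)−V(n2) = 28.2
Assemble and solve the 3×3 MNA system:
  V(n1)=10.64+13.53j  V(n2)=-17.56+13.53j
  i(V1)=-11.15-8.089j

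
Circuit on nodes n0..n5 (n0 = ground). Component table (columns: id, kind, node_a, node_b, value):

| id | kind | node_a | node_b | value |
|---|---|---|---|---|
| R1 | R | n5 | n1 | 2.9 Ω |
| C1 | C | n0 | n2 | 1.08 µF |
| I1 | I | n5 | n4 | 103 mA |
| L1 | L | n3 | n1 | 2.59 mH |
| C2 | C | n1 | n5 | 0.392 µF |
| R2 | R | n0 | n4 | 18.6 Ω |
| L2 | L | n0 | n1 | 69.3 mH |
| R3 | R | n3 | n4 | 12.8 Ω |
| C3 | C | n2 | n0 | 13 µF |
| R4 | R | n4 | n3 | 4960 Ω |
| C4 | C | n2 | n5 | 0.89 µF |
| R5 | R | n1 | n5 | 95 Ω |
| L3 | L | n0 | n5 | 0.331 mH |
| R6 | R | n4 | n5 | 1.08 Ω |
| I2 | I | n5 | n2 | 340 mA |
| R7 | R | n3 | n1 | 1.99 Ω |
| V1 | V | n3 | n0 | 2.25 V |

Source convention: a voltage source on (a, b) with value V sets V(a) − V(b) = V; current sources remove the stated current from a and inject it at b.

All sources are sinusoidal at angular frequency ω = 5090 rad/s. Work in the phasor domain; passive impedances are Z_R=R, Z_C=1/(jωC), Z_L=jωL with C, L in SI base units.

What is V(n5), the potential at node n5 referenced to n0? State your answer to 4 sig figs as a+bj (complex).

Apply KCL at each of the 5 non-ground nodes and solve the resulting linear system.
Node n1: branches {R1, L1, C2, L2, R5, R7} → V_1 = 1.408+0.07596j
Node n2: branches {C1, C3, C4, I2} → V_2 = 0.01407-4.441j
Node n3: branches {L1, R3, R4, R7, V1} → V_3 = 2.250+0.000j
Node n4: branches {I1, R2, R3, R4, R6} → V_4 = 0.4710+0.3136j
Node n5: branches {R1, I1, C2, C4, R5, L3, R6, I2} → V_5 = 0.2366+0.3584j
Source currents: i(V1)=-0.5565+0.1266j

0.2366+0.3584j V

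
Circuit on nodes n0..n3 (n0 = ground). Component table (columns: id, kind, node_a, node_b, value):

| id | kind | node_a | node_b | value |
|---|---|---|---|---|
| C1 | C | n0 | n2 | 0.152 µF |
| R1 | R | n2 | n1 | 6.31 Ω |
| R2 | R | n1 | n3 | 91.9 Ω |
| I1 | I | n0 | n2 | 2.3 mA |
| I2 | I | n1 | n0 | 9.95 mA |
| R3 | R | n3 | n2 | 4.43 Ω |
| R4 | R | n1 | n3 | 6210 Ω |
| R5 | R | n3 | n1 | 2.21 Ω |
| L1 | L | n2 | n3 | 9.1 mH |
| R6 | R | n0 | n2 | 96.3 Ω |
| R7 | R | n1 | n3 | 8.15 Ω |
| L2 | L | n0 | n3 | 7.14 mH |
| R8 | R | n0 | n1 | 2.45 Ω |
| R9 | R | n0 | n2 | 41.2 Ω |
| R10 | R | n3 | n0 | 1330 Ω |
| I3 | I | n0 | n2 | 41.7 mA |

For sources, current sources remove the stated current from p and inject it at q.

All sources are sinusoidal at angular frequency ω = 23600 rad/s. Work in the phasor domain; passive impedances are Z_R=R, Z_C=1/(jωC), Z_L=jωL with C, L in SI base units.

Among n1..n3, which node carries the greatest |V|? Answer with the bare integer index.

MNA unknowns: 3 node voltages V₁..V_3
C1: Y=0.000+0.003587j on G[0,2]
R1: Y=0.1585+0.000j on G[2,1]
R2: Y=0.01088+0.000j on G[1,3]
I1: z[0]−=0.0023, z[2]+=0.0023
I2: z[1]−=0.00995, z[0]+=0.00995
R3: Y=0.2257+0.000j on G[3,2]
R4: Y=0.0001610+0.000j on G[1,3]
R5: Y=0.4525+0.000j on G[3,1]
L1: Y=0.000-0.004656j on G[2,3]
R6: Y=0.01038+0.000j on G[0,2]
R7: Y=0.1227+0.000j on G[1,3]
L2: Y=0.000-0.005935j on G[0,3]
R8: Y=0.4082+0.000j on G[0,1]
R9: Y=0.02427+0.000j on G[0,2]
R10: Y=0.0007519+0.000j on G[3,0]
I3: z[0]−=0.0417, z[2]+=0.0417
solve → V1=0.06757-0.0001087j, V2=0.1845-0.0006955j, V3=0.09998-2.572e-05j

2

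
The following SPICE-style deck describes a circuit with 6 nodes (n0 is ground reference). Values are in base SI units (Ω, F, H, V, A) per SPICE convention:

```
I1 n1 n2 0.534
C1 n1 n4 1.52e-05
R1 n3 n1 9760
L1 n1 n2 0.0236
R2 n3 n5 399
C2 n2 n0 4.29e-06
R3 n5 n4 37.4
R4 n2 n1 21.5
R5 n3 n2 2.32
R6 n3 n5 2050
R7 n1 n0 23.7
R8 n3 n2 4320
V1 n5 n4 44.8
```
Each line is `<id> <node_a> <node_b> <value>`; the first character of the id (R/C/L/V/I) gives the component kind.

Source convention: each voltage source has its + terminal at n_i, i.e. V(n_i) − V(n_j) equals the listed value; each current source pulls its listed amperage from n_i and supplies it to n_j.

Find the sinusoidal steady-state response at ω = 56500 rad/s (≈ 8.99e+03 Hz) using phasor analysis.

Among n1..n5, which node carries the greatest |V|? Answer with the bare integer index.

MNA unknowns: 5 node voltages V₁..V_5 plus 1 source current (V1)
I1: z[1]−=0.534, z[2]+=0.534
C1: Y=0.000+0.8588j on G[1,4]
R1: Y=0.0001025+0.000j on G[3,1]
L1: Y=0.000-0.0007500j on G[1,2]
R2: Y=0.002506+0.000j on G[3,5]
C2: Y=0.000+0.2424j on G[2,0]
R3: Y=0.02674+0.000j on G[5,4]
R4: Y=0.04651+0.000j on G[2,1]
R5: Y=0.4310+0.000j on G[3,2]
R6: Y=0.0004878+0.000j on G[3,5]
R7: Y=0.04219+0.000j on G[1,0]
R8: Y=0.0002315+0.000j on G[3,2]
V1: row V5−V4=44.8, i_V1 at 5,4
solve → V1=-7.204-0.7416j, V2=0.1291-1.254j, V3=0.3856-1.249j, V4=-7.206-0.6119j, V5=37.59-0.6119j
aux → i_V1=-1.309-0.001909j

5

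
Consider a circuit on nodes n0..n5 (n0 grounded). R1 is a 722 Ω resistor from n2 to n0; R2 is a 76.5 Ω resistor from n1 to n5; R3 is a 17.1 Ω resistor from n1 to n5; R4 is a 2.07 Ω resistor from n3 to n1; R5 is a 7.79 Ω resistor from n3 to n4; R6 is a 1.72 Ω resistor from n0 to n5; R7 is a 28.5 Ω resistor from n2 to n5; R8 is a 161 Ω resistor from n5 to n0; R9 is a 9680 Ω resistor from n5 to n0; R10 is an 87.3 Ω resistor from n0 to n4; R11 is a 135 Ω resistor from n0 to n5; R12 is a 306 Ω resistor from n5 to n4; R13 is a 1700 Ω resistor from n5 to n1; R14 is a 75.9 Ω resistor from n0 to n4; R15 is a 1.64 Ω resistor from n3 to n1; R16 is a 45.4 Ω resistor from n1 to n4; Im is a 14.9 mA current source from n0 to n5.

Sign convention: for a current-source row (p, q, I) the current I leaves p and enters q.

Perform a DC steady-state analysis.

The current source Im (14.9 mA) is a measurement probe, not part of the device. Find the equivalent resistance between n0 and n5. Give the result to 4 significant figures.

R_eq = 1.631 Ω

MNA unknowns: 5 node voltages V₁..V_5
R1: Y=0.001385 on G[2,0]
R2: Y=0.01307 on G[1,5]
R3: Y=0.05848 on G[1,5]
R4: Y=0.4831 on G[3,1]
R5: Y=0.1284 on G[3,4]
R6: Y=0.5814 on G[0,5]
R7: Y=0.03509 on G[2,5]
R8: Y=0.006211 on G[5,0]
R9: Y=0.0001033 on G[5,0]
R10: Y=0.01145 on G[0,4]
R11: Y=0.007407 on G[0,5]
R12: Y=0.003268 on G[5,4]
R13: Y=0.0005882 on G[5,1]
R14: Y=0.01318 on G[0,4]
R15: Y=0.6098 on G[3,1]
R16: Y=0.02203 on G[1,4]
Im: z[0]−=0.0149, z[5]+=0.0149
solve → V1=0.01909, V2=0.02338, V3=0.01880, V4=0.01634, V5=0.02431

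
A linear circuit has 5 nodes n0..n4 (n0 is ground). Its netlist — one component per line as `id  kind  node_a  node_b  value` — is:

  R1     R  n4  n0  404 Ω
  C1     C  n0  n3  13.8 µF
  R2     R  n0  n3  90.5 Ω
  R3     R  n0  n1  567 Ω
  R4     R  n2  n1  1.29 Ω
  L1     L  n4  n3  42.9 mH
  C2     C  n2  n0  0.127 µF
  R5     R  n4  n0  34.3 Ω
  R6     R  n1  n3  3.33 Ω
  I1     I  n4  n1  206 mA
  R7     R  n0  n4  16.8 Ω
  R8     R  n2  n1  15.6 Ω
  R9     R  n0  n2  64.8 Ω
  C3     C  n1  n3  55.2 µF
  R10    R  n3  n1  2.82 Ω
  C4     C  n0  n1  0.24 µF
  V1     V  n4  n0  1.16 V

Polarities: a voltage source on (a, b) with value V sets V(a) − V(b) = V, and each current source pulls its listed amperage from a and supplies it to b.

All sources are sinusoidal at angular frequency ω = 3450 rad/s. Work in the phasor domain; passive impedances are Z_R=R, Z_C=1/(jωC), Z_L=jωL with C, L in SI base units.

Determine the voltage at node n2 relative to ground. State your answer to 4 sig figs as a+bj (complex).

2.279-3.345j V

MNA unknowns: 4 node voltages V₁..V_4 plus 1 source current (V1)
R1: Y=0.002475+0.000j on G[4,0]
C1: Y=0.000+0.04761j on G[0,3]
R2: Y=0.01105+0.000j on G[0,3]
R3: Y=0.001764+0.000j on G[0,1]
R4: Y=0.7752+0.000j on G[2,1]
L1: Y=0.000-0.006757j on G[4,3]
C2: Y=0.000+0.0004382j on G[2,0]
R5: Y=0.02915+0.000j on G[4,0]
R6: Y=0.3003+0.000j on G[1,3]
I1: z[4]−=0.206, z[1]+=0.206
R7: Y=0.05952+0.000j on G[0,4]
R8: Y=0.06410+0.000j on G[2,1]
R9: Y=0.01543+0.000j on G[0,2]
C3: Y=0.000+0.1904j on G[1,3]
R10: Y=0.3546+0.000j on G[3,1]
C4: Y=0.000+0.0008280j on G[0,1]
V1: row V4−V0=1.16, i_V1 at 4,0
solve → V1=2.322-3.406j, V2=2.279-3.345j, V3=2.071-3.416j, V4=1.160+0.000j
aux → i_V1=-0.3348-0.006158j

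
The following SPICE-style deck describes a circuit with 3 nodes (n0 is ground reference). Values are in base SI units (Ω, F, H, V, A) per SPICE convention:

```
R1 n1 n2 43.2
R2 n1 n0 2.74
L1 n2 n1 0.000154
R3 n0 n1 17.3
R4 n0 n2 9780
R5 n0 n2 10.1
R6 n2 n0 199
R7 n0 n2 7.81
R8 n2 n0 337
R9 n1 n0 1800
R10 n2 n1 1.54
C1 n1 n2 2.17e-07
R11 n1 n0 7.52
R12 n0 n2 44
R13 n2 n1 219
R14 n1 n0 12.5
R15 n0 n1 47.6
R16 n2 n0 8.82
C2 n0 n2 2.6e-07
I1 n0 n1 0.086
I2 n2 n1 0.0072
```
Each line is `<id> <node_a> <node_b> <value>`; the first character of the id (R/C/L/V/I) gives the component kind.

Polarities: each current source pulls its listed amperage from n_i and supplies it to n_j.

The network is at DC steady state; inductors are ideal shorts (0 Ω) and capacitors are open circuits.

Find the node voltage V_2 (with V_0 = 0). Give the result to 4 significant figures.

0.08361 V

Element admittances at DC:
  Y(R1) = 0.02315 S between n1,n2
  Y(R2) = 0.3650 S between n1,n0
  L1: short n2↔n1 (DC inductor)
  Y(R3) = 0.05780 S between n0,n1
  Y(R4) = 0.0001022 S between n0,n2
  Y(R5) = 0.09901 S between n0,n2
  Y(R6) = 0.005025 S between n2,n0
  Y(R7) = 0.1280 S between n0,n2
  Y(R8) = 0.002967 S between n2,n0
  Y(R9) = 0.0005556 S between n1,n0
  Y(R10) = 0.6494 S between n2,n1
  Y(C1) = 0.000 S between n1,n2
  Y(R11) = 0.1330 S between n1,n0
  Y(R12) = 0.02273 S between n0,n2
  Y(R13) = 0.004566 S between n2,n1
  Y(R14) = 0.08000 S between n1,n0
  Y(R15) = 0.02101 S between n0,n1
  Y(R16) = 0.1134 S between n2,n0
  Y(C2) = 0.000 S between n0,n2
  I1: injects 0.086 A into n1 (from n0)
  I2: injects 0.0072 A into n1 (from n2)
Assemble and solve the 3×3 MNA system:
  V(n1)=0.08361  V(n2)=0.08361
  i(L1)=-0.03824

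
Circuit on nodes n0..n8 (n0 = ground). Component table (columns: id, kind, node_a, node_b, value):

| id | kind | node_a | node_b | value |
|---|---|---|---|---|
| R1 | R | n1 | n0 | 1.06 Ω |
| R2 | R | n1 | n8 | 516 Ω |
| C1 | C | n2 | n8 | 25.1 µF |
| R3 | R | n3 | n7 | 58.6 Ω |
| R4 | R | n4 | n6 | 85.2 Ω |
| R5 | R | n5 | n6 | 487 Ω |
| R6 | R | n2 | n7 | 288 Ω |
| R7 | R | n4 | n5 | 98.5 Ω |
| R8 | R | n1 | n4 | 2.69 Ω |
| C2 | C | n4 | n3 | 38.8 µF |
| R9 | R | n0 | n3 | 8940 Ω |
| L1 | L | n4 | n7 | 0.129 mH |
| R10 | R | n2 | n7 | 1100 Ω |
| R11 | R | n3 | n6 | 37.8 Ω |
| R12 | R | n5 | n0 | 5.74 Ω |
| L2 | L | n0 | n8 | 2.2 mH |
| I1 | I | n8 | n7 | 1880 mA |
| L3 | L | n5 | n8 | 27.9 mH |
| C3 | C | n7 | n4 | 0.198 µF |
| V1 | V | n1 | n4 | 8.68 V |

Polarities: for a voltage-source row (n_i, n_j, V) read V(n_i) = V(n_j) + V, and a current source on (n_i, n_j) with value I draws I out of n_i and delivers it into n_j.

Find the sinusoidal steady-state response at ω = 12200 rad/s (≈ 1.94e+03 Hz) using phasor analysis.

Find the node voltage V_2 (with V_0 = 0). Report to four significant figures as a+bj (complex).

-6.926-46.23j V

MNA unknowns: 8 node voltages V₁..V_8 plus 1 source current (V1)
R1: Y=0.9434+0.000j on G[1,0]
R2: Y=0.001938+0.000j on G[1,8]
C1: Y=0.000+0.3062j on G[2,8]
R3: Y=0.01706+0.000j on G[3,7]
R4: Y=0.01174+0.000j on G[4,6]
R5: Y=0.002053+0.000j on G[5,6]
R6: Y=0.003472+0.000j on G[2,7]
R7: Y=0.01015+0.000j on G[4,5]
R8: Y=0.3717+0.000j on G[1,4]
C2: Y=0.000+0.4734j on G[4,3]
R9: Y=0.0001119+0.000j on G[0,3]
L1: Y=0.000-0.6354j on G[4,7]
R10: Y=0.0009091+0.000j on G[2,7]
R11: Y=0.02646+0.000j on G[3,6]
R12: Y=0.1742+0.000j on G[5,0]
L2: Y=0.000-0.03726j on G[0,8]
I1: z[8]−=1.88, z[7]+=1.88
L3: Y=0.000-0.002938j on G[5,8]
C3: Y=0.000+0.002416j on G[7,4]
V1: row V1−V4=8.68, i_V1 at 1,4
solve → V1=2.041-0.3161j, V2=-6.926-46.23j, V3=-6.530-0.3423j, V4=-6.639-0.3161j, V5=-1.161+0.08122j, V6=-6.288-0.3131j, V7=-6.221+2.641j, V8=-7.625-46.22j
aux → i_V1=-5.171+0.2092j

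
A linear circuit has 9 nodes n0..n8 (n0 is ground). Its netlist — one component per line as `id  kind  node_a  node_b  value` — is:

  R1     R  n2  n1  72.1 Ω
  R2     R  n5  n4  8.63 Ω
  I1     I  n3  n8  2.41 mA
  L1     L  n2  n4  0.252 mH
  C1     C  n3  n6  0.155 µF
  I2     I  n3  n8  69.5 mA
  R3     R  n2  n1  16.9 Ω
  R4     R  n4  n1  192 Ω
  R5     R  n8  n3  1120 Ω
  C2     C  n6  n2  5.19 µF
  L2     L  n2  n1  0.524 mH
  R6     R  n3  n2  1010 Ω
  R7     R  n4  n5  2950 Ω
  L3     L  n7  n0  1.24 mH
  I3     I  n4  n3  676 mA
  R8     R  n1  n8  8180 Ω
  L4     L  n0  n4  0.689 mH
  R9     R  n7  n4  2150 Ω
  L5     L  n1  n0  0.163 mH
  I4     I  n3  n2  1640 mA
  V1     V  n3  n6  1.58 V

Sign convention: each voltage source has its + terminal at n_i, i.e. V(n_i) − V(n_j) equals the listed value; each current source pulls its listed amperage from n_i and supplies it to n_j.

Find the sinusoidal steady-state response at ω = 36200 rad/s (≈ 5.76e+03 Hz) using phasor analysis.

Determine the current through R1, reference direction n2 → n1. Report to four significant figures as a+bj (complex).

0.01124+0.01502j A

Apply KCL at each of the 8 non-ground nodes and solve the resulting linear system.
Node n1: branches {R1, R3, R4, L2, R8, L5} → V_1 = -0.09750+0.7534j
Node n2: branches {R1, L1, R3, C2, L2, R6, I4} → V_2 = 0.7131+1.836j
Node n3: branches {I1, C1, I2, R5, R6, I3, I4, V1} → V_3 = 2.262+7.023j
Node n4: branches {R2, L1, R4, R7, I3, L4, R9} → V_4 = 0.3751-3.188j
Node n5: branches {R2, R7} → V_5 = 0.3751-3.188j
Node n6: branches {C1, C2, V1} → V_6 = 0.6821+7.023j
Node n7: branches {L3, R9} → V_7 = 0.06669+0.006438j
Node n8: branches {I1, I2, R5, R8} → V_8 = 72.82+6.268j
Source currents: i(V1)=-0.9744-0.01467j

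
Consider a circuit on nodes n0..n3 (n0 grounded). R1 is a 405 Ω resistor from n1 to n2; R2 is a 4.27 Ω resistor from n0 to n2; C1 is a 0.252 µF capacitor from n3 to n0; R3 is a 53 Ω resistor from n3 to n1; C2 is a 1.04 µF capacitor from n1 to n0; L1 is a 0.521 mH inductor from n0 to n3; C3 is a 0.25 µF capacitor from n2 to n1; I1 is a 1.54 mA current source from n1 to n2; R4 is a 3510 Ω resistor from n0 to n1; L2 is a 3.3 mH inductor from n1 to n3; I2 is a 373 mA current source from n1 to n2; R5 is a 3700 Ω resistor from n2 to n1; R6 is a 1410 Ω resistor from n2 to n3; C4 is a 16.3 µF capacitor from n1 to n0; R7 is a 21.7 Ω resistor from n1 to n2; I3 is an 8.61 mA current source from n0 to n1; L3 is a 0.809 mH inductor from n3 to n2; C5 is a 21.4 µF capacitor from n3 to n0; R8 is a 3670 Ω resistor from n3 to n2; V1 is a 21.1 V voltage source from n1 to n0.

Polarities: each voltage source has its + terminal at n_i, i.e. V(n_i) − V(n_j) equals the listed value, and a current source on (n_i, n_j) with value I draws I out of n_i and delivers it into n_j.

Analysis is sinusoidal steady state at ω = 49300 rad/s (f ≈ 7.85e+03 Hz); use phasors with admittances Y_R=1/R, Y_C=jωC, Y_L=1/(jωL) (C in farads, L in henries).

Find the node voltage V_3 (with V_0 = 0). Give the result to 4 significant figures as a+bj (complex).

MNA unknowns: 3 node voltages V₁..V_3 plus 1 source current (V1)
R1: Y=0.002469+0.000j on G[1,2]
R2: Y=0.2342+0.000j on G[0,2]
C1: Y=0.000+0.01242j on G[3,0]
R3: Y=0.01887+0.000j on G[3,1]
C2: Y=0.000+0.05127j on G[1,0]
L1: Y=0.000-0.03893j on G[0,3]
C3: Y=0.000+0.01232j on G[2,1]
I1: z[1]−=0.00154, z[2]+=0.00154
R4: Y=0.0002849+0.000j on G[0,1]
L2: Y=0.000-0.006147j on G[1,3]
I2: z[1]−=0.373, z[2]+=0.373
R5: Y=0.0002703+0.000j on G[2,1]
R6: Y=0.0007092+0.000j on G[2,3]
C4: Y=0.000+0.8036j on G[1,0]
R7: Y=0.04608+0.000j on G[1,2]
I3: z[0]−=0.00861, z[1]+=0.00861
L3: Y=0.000-0.02507j on G[3,2]
C5: Y=0.000+1.055j on G[3,0]
R8: Y=0.0002725+0.000j on G[3,2]
V1: row V1−V0=21.1, i_V1 at 1,0
solve → V1=21.10+0.000j, V2=4.855+1.154j, V3=-0.2423-0.4378j
aux → i_V1=-1.585-18.06j

-0.2423-0.4378j V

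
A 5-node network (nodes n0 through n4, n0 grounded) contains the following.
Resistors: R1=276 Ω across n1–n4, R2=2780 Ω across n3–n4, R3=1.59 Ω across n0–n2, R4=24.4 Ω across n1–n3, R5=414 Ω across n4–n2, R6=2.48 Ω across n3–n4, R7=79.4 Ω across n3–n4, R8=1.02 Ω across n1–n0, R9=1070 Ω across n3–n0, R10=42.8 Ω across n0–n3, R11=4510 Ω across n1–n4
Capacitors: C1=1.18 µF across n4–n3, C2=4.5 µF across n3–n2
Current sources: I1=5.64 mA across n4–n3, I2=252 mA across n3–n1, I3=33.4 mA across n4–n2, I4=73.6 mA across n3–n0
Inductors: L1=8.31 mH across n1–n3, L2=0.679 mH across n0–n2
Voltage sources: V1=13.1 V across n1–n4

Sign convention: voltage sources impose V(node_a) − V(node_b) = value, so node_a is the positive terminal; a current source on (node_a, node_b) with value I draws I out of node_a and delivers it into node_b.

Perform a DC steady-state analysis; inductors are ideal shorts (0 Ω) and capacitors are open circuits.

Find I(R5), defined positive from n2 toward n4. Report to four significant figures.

0.03182 A

MNA unknowns: 4 node voltages V₁..V_4 plus 3 source currents (L1, L2, V1)
R1: Y=0.003623 on G[1,4]
C1: Y=0.000 on G[4,3]
R2: Y=0.0003597 on G[3,4]
R3: Y=0.6289 on G[0,2]
R4: Y=0.04098 on G[1,3]
R5: Y=0.002415 on G[4,2]
C2: Y=0.000 on G[3,2]
I1: z[4]−=0.00564, z[3]+=0.00564
R6: Y=0.4032 on G[3,4]
R7: Y=0.01259 on G[3,4]
I2: z[3]−=0.252, z[1]+=0.252
L1: row V1−V3=0, i_L1 at 1,3
R8: Y=0.9804 on G[1,0]
R9: Y=0.0009346 on G[3,0]
L2: row V0−V2=0, i_L2 at 0,2
R10: Y=0.02336 on G[0,3]
R11: Y=0.0002217 on G[1,4]
I3: z[4]−=0.0334, z[2]+=0.0334
I4: z[3]−=0.0736, z[0]+=0.0736
V1: row V1−V4=13.1, i_V1 at 1,4
solve → V1=-0.07483, V2=0.000, V3=-0.07483, V4=-13.17
aux → i_L1=5.770, i_L2=-0.001577, i_V1=-5.495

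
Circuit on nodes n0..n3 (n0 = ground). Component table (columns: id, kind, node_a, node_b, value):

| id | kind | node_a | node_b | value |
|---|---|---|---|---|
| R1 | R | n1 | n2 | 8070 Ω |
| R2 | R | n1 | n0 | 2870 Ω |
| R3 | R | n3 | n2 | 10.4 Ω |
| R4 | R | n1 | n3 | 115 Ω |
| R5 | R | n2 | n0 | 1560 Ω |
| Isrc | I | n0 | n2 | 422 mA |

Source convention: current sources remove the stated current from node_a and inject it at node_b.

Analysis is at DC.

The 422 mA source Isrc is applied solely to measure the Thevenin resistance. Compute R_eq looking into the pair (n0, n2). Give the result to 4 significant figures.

Apply KCL at each of the 3 non-ground nodes and solve the resulting linear system.
Node n1: branches {R1, R2, R4} → V_1 = 414.9
Node n2: branches {R1, R3, R5, Isrc} → V_2 = 432.8
Node n3: branches {R3, R4} → V_3 = 431.3

R_eq = 1026. Ω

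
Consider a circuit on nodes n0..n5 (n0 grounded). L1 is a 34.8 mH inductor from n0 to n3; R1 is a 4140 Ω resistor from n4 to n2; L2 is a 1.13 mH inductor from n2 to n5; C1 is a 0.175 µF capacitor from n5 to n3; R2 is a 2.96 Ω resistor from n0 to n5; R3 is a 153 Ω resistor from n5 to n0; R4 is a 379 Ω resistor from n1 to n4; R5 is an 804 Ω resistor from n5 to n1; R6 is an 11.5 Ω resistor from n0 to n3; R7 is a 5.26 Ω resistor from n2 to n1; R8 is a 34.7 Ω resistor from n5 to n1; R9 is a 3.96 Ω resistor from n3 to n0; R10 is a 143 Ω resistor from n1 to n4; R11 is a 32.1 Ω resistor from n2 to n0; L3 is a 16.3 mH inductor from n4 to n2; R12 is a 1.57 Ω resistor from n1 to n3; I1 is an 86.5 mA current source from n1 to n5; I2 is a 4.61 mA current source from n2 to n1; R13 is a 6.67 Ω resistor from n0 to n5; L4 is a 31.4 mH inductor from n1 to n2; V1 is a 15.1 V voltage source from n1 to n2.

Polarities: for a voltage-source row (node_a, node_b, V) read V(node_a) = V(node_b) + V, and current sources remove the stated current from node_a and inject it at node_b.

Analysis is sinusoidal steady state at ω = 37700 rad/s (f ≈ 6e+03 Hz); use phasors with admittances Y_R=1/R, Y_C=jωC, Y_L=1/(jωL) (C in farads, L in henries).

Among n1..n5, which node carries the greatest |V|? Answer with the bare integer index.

2

Element admittances at ω=37700 rad/s:
  Y(L1) = 0.000-0.0007622j S between n0,n3
  Y(R1) = 0.0002415+0.000j S between n4,n2
  Y(L2) = 0.000-0.02347j S between n2,n5
  Y(C1) = 0.000+0.006598j S between n5,n3
  Y(R2) = 0.3378+0.000j S between n0,n5
  Y(R3) = 0.006536+0.000j S between n5,n0
  Y(R4) = 0.002639+0.000j S between n1,n4
  Y(R5) = 0.001244+0.000j S between n5,n1
  Y(R6) = 0.08696+0.000j S between n0,n3
  Y(R7) = 0.1901+0.000j S between n2,n1
  Y(R8) = 0.02882+0.000j S between n5,n1
  Y(R9) = 0.2525+0.000j S between n3,n0
  Y(R10) = 0.006993+0.000j S between n1,n4
  Y(R11) = 0.03115+0.000j S between n2,n0
  Y(L3) = 0.000-0.001627j S between n4,n2
  Y(R12) = 0.6369+0.000j S between n1,n3
  I1: injects 0.0865 A into n5 (from n1)
  I2: injects 0.00461 A into n1 (from n2)
  Y(R13) = 0.1499+0.000j S between n0,n5
  Y(L4) = 0.000-0.0008448j S between n1,n2
  V1: constraint V(n1)−V(n2) = 15.1
Assemble and solve the 6×6 MNA system:
  V(n1)=1.498-1.096j  V(n2)=-13.60-1.096j  V(n3)=0.9692-0.7192j  V(n4)=0.7392+1.268j  V(n5)=0.1927+0.5645j
  i(V1)=-3.336+0.3252j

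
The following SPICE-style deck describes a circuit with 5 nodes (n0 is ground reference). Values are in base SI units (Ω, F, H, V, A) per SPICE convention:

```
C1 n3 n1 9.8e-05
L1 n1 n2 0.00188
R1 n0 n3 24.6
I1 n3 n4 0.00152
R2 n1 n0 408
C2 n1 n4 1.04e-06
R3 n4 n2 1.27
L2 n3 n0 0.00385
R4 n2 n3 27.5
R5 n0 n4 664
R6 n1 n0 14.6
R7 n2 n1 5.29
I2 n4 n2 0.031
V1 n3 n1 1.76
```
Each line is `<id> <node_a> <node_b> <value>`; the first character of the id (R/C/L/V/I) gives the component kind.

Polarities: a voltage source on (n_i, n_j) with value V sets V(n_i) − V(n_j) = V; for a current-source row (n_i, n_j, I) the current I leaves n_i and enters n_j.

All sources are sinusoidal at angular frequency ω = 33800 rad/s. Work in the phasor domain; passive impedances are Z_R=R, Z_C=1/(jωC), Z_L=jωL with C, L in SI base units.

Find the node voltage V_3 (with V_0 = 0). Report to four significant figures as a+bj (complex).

1.119+0.07643j V

Element admittances at ω=33800 rad/s:
  Y(C1) = 0.000+3.312j S between n3,n1
  Y(L1) = 0.000-0.01574j S between n1,n2
  Y(R1) = 0.04065+0.000j S between n0,n3
  I1: injects 0.00152 A into n4 (from n3)
  Y(R2) = 0.002451+0.000j S between n1,n0
  Y(C2) = 0.000+0.03515j S between n1,n4
  Y(R3) = 0.7874+0.000j S between n4,n2
  Y(L2) = 0.000-0.007685j S between n3,n0
  Y(R4) = 0.03636+0.000j S between n2,n3
  Y(R5) = 0.001506+0.000j S between n0,n4
  Y(R6) = 0.06849+0.000j S between n1,n0
  Y(R7) = 0.1890+0.000j S between n2,n1
  I2: injects 0.031 A into n2 (from n4)
  V1: constraint V(n3)−V(n1) = 1.76
Assemble and solve the 5×5 MNA system:
  V(n1)=-0.6411+0.07643j  V(n2)=-0.3513+0.05709j  V(n3)=1.119+0.07643j  V(n4)=-0.3893+0.04577j
  i(V1)=-0.1011-5.825j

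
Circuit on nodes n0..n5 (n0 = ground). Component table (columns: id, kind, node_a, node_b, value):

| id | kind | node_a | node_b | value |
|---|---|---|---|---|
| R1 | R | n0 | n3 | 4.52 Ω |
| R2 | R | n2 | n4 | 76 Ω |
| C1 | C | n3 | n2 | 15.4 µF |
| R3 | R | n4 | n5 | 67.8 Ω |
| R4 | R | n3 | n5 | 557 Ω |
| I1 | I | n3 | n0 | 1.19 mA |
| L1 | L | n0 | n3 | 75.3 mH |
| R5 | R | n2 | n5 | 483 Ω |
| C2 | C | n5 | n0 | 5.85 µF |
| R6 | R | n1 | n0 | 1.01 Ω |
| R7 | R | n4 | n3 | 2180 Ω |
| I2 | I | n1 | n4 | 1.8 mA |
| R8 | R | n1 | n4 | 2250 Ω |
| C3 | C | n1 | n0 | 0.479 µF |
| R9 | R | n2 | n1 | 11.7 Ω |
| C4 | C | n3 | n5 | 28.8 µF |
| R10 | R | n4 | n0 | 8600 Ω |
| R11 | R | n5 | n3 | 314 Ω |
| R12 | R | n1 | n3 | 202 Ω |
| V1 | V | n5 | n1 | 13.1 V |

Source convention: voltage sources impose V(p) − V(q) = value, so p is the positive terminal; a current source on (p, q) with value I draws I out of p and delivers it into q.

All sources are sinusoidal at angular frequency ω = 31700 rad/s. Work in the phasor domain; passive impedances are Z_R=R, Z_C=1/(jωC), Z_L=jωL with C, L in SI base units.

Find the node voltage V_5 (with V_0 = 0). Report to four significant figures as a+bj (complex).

10.50-2.197j V

MNA unknowns: 5 node voltages V₁..V_5 plus 1 source current (V1)
R1: Y=0.2212+0.000j on G[0,3]
R2: Y=0.01316+0.000j on G[2,4]
C1: Y=0.000+0.4882j on G[3,2]
R3: Y=0.01475+0.000j on G[4,5]
R4: Y=0.001795+0.000j on G[3,5]
I1: z[3]−=0.00119, z[0]+=0.00119
L1: Y=0.000-0.0004189j on G[0,3]
R5: Y=0.002070+0.000j on G[2,5]
C2: Y=0.000+0.1854j on G[5,0]
R6: Y=0.9901+0.000j on G[1,0]
R7: Y=0.0004587+0.000j on G[4,3]
I2: z[1]−=0.0018, z[4]+=0.0018
R8: Y=0.0004444+0.000j on G[1,4]
C3: Y=0.000+0.01518j on G[1,0]
R9: Y=0.08547+0.000j on G[2,1]
C4: Y=0.000+0.9130j on G[3,5]
R10: Y=0.0001163+0.000j on G[4,0]
R11: Y=0.003185+0.000j on G[5,3]
R12: Y=0.004950+0.000j on G[1,3]
V1: row V5−V1=13.1, i_V1 at 5,1
solve → V1=-2.597-2.197j, V2=8.582+3.153j, V3=9.618+1.227j, V4=9.434+0.2994j, V5=10.50-2.197j
aux → i_V1=-3.558-2.690j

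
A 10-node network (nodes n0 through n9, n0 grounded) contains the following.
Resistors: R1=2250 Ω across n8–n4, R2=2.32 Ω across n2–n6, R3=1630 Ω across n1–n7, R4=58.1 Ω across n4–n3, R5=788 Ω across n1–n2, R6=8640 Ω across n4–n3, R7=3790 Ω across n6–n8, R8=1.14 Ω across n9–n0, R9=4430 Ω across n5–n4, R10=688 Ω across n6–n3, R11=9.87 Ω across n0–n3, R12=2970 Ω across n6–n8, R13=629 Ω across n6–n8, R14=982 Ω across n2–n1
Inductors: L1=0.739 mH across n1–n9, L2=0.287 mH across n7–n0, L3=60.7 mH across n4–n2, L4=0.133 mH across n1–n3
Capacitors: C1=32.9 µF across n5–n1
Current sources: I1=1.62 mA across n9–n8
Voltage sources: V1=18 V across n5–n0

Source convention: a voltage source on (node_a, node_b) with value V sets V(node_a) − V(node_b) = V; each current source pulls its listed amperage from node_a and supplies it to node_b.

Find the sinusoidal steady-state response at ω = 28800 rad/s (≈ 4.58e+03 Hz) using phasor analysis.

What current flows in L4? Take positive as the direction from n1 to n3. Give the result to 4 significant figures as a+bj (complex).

1.778-0.4906j A

MNA unknowns: 9 node voltages V₁..V_9 plus 1 source current (V1)
R1: Y=0.0004444+0.000j on G[8,4]
R2: Y=0.4310+0.000j on G[2,6]
L1: Y=0.000-0.04699j on G[1,9]
R3: Y=0.0006135+0.000j on G[1,7]
R4: Y=0.01721+0.000j on G[4,3]
L2: Y=0.000-0.1210j on G[7,0]
L3: Y=0.000-0.0005720j on G[4,2]
R5: Y=0.001269+0.000j on G[1,2]
R6: Y=0.0001157+0.000j on G[4,3]
C1: Y=0.000+0.9475j on G[5,1]
R7: Y=0.0002639+0.000j on G[6,8]
I1: z[9]−=0.00162, z[8]+=0.00162
R8: Y=0.8772+0.000j on G[9,0]
R9: Y=0.0002257+0.000j on G[5,4]
R10: Y=0.001453+0.000j on G[6,3]
R11: Y=0.1013+0.000j on G[0,3]
R12: Y=0.0003367+0.000j on G[6,8]
R13: Y=0.001590+0.000j on G[6,8]
R14: Y=0.001018+0.000j on G[2,1]
L4: Y=0.000-0.2611j on G[1,3]
V1: row V5−V0=18, i_V1 at 5,0
solve → V1=19.47+2.044j, V2=18.45-0.8608j, V3=17.59-4.766j, V4=17.75-4.648j, V5=18.00+0.000j, V6=18.45-0.8771j, V7=-0.009865+0.09876j, V8=18.94-1.513j, V9=0.1630-1.034j
aux → i_V1=-1.937+1.389j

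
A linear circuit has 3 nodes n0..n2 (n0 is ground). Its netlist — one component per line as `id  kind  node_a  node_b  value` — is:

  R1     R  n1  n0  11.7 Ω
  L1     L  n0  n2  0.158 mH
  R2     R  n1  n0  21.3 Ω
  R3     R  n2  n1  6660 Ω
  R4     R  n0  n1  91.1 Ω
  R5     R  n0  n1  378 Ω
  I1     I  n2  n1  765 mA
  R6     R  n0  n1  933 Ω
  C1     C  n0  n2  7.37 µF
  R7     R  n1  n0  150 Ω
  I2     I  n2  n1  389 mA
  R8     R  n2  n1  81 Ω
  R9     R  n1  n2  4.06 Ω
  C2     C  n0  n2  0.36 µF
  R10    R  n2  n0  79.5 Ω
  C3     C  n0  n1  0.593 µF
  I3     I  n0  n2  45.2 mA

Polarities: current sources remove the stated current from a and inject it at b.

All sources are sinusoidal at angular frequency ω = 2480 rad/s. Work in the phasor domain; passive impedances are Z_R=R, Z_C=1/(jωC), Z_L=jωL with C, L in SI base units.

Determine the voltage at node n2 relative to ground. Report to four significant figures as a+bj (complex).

-0.005516-0.1518j V

MNA unknowns: 2 node voltages V₁..V_2
R1: Y=0.08547+0.000j on G[1,0]
L1: Y=0.000-2.552j on G[0,2]
R2: Y=0.04695+0.000j on G[1,0]
R3: Y=0.0001502+0.000j on G[2,1]
R4: Y=0.01098+0.000j on G[0,1]
R5: Y=0.002646+0.000j on G[0,1]
I1: z[2]−=0.765, z[1]+=0.765
R6: Y=0.001072+0.000j on G[0,1]
C1: Y=0.000+0.01828j on G[0,2]
R7: Y=0.006667+0.000j on G[1,0]
I2: z[2]−=0.389, z[1]+=0.389
R8: Y=0.01235+0.000j on G[2,1]
R9: Y=0.2463+0.000j on G[1,2]
C2: Y=0.000+0.0008928j on G[0,2]
R10: Y=0.01258+0.000j on G[2,0]
C3: Y=0.000+0.001471j on G[0,1]
I3: z[0]−=0.0452, z[2]+=0.0452
solve → V1=2.793-0.1052j, V2=-0.005516-0.1518j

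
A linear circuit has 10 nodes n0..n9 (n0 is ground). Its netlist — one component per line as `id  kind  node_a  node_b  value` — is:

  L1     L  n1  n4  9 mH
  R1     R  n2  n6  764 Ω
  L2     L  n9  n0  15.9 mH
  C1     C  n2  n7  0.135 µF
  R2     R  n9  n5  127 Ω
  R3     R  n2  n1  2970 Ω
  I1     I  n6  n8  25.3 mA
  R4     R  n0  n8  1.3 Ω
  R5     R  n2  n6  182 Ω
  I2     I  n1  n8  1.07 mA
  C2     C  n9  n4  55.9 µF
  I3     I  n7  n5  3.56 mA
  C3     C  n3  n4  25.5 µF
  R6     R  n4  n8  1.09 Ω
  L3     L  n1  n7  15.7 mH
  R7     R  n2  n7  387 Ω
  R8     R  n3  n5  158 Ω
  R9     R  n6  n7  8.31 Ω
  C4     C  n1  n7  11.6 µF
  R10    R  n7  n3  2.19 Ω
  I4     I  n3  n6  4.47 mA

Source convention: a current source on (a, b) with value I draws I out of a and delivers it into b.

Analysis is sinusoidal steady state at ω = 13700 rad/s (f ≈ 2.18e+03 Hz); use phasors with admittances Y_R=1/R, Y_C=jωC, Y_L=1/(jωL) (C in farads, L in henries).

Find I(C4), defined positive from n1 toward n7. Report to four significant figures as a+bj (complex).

-0.001929-0.0005230j A

MNA unknowns: 9 node voltages V₁..V_9
L1: Y=0.000-0.008110j on G[1,4]
R1: Y=0.001309+0.000j on G[2,6]
L2: Y=0.000-0.004591j on G[9,0]
C1: Y=0.000+0.001850j on G[2,7]
R2: Y=0.007874+0.000j on G[9,5]
R3: Y=0.0003367+0.000j on G[2,1]
I1: z[6]−=0.0253, z[8]+=0.0253
R4: Y=0.7692+0.000j on G[0,8]
R5: Y=0.005495+0.000j on G[2,6]
I2: z[1]−=0.00107, z[8]+=0.00107
C2: Y=0.000+0.7658j on G[9,4]
I3: z[7]−=0.00356, z[5]+=0.00356
C3: Y=0.000+0.3493j on G[3,4]
R6: Y=0.9174+0.000j on G[4,8]
L3: Y=0.000-0.004649j on G[1,7]
R7: Y=0.002584+0.000j on G[2,7]
R8: Y=0.006329+0.000j on G[3,5]
R9: Y=0.1203+0.000j on G[6,7]
C4: Y=0.000+0.1589j on G[1,7]
R10: Y=0.4566+0.000j on G[7,3]
I4: z[3]−=0.00447, z[6]+=0.00447
solve → V1=-0.09176+0.09400j, V2=-0.2031+0.1050j, V3=-0.03104+0.08298j, V4=-0.02871-0.0003126j, V5=0.2210+0.03537j, V6=-0.2584+0.08310j, V7=-0.08847+0.08186j, V8=1.728e-05-0.0001700j, V9=-0.02849-0.002895j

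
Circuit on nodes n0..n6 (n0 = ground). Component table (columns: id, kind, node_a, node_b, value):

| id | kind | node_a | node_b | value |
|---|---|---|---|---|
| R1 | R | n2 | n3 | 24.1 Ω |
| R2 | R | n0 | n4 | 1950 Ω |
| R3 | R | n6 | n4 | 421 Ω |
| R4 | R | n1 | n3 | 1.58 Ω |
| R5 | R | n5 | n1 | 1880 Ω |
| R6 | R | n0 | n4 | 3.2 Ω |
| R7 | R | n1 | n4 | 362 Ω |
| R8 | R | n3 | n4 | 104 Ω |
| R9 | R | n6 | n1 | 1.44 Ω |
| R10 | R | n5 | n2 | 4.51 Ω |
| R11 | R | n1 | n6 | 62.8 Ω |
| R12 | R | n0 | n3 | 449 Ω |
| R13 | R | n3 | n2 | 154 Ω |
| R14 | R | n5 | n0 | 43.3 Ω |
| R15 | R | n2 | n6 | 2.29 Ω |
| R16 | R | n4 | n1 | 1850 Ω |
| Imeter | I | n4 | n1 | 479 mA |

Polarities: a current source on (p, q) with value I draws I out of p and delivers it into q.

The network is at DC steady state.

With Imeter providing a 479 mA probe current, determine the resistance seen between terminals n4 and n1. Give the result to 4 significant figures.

MNA unknowns: 6 node voltages V₁..V_6
R1: Y=0.04149 on G[2,3]
R2: Y=0.0005128 on G[0,4]
R3: Y=0.002375 on G[6,4]
R4: Y=0.6329 on G[1,3]
R5: Y=0.0005319 on G[5,1]
R6: Y=0.3125 on G[0,4]
R7: Y=0.002762 on G[1,4]
R8: Y=0.009615 on G[3,4]
R9: Y=0.6944 on G[6,1]
R10: Y=0.2217 on G[5,2]
R11: Y=0.01592 on G[1,6]
R12: Y=0.002227 on G[0,3]
R13: Y=0.006494 on G[3,2]
R14: Y=0.02309 on G[5,0]
R15: Y=0.4367 on G[2,6]
R16: Y=0.0005405 on G[4,1]
Imeter: z[4]−=0.479, z[1]+=0.479
solve → V1=12.69, V2=11.83, V3=12.40, V4=-0.8791, V5=10.72, V6=12.33

R_eq = 28.32 Ω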